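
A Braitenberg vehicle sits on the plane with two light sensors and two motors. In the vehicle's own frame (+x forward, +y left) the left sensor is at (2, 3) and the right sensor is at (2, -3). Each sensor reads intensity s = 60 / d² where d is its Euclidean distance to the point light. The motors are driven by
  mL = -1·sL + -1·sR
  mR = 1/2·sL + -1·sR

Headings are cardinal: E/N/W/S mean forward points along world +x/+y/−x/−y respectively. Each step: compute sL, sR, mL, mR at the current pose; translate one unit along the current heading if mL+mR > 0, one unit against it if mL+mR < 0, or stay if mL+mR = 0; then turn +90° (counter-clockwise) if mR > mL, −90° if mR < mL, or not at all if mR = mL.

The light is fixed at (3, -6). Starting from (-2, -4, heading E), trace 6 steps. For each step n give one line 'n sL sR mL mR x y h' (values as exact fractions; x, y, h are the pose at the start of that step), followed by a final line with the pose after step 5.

n=0: pose=(-2,-4,E); sL=30/17, sR=6; mL=-132/17, mR=-87/17; mL+mR=-219/17 → advance -1; mR−mL=45/17 → turn +1·90°
n=1: pose=(-3,-4,N); sL=60/97, sR=12/5; mL=-1464/485, mR=-1014/485; mL+mR=-2478/485 → advance -1; mR−mL=90/97 → turn +1·90°
n=2: pose=(-3,-5,W); sL=15/17, sR=3/4; mL=-111/68, mR=-21/68; mL+mR=-33/17 → advance -1; mR−mL=45/34 → turn +1·90°
n=3: pose=(-2,-5,S); sL=12, sR=12/13; mL=-168/13, mR=66/13; mL+mR=-102/13 → advance -1; mR−mL=18 → turn +1·90°
n=4: pose=(-2,-4,E); sL=30/17, sR=6; mL=-132/17, mR=-87/17; mL+mR=-219/17 → advance -1; mR−mL=45/17 → turn +1·90°
n=5: pose=(-3,-4,N); sL=60/97, sR=12/5; mL=-1464/485, mR=-1014/485; mL+mR=-2478/485 → advance -1; mR−mL=90/97 → turn +1·90°

0 30/17 6 -132/17 -87/17 -2 -4 E
1 60/97 12/5 -1464/485 -1014/485 -3 -4 N
2 15/17 3/4 -111/68 -21/68 -3 -5 W
3 12 12/13 -168/13 66/13 -2 -5 S
4 30/17 6 -132/17 -87/17 -2 -4 E
5 60/97 12/5 -1464/485 -1014/485 -3 -4 N
final -3 -5 W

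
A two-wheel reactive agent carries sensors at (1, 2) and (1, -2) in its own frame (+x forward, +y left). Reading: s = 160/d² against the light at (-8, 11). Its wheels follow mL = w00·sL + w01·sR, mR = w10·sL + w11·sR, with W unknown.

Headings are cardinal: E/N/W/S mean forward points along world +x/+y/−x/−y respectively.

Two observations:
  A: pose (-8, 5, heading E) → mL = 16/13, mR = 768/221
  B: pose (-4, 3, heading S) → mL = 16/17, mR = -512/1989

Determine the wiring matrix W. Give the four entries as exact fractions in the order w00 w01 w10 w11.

0 1/2 1/2 -1/2

obs A: pose=(-8,5,E) → sL=160/17, sR=32/13, mL=16/13, mR=768/221
obs B: pose=(-4,3,S) → sL=160/117, sR=32/17, mL=16/17, mR=-512/1989
sensor matrix S = [[160/17, 32/13], [160/117, 32/17]]; det S = 6307840/439569
solve [mL_A; mL_B] = S·[w00; w01] and [mR_A; mR_B] = S·[w10; w11]:
  w00 = 0, w01 = 1/2, w10 = 1/2, w11 = -1/2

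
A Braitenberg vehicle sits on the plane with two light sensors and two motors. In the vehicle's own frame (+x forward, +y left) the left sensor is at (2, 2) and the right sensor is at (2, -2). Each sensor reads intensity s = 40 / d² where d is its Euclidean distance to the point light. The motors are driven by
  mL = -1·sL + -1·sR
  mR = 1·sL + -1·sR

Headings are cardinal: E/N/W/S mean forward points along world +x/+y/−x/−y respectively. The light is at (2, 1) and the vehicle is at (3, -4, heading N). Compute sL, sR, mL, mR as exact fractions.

left sensor world pos  = (1, -2); dL² = 10
right sensor world pos = (5, -2); dR² = 18
sL = 40/10 = 4
sR = 40/18 = 20/9
mL = -1·sL + -1·sR = -56/9
mR = 1·sL + -1·sR = 16/9

4 20/9 -56/9 16/9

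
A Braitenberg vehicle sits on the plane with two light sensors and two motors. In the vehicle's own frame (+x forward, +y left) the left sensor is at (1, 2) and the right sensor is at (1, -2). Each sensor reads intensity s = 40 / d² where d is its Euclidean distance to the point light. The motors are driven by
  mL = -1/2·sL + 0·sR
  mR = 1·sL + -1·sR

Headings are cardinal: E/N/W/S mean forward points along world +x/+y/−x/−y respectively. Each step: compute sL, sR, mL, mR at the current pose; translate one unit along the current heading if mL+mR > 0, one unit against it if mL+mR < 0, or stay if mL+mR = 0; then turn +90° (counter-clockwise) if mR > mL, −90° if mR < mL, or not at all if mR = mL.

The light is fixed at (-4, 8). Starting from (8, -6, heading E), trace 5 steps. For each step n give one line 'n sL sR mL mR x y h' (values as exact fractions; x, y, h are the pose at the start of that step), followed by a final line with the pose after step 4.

0 40/313 8/85 -20/313 896/26605 8 -6 E
1 4/25 20/169 -2/25 176/4225 7 -6 N
2 40/389 40/269 -20/389 -4800/104641 7 -7 W
3 10/113 10/89 -5/113 -240/10057 8 -7 S
4 40/313 8/85 -20/313 896/26605 8 -6 E
final 7 -6 N

n=0: pose=(8,-6,E); sL=40/313, sR=8/85; mL=-20/313, mR=896/26605; mL+mR=-804/26605 → advance -1; mR−mL=2596/26605 → turn +1·90°
n=1: pose=(7,-6,N); sL=4/25, sR=20/169; mL=-2/25, mR=176/4225; mL+mR=-162/4225 → advance -1; mR−mL=514/4225 → turn +1·90°
n=2: pose=(7,-7,W); sL=40/389, sR=40/269; mL=-20/389, mR=-4800/104641; mL+mR=-10180/104641 → advance -1; mR−mL=580/104641 → turn +1·90°
n=3: pose=(8,-7,S); sL=10/113, sR=10/89; mL=-5/113, mR=-240/10057; mL+mR=-685/10057 → advance -1; mR−mL=205/10057 → turn +1·90°
n=4: pose=(8,-6,E); sL=40/313, sR=8/85; mL=-20/313, mR=896/26605; mL+mR=-804/26605 → advance -1; mR−mL=2596/26605 → turn +1·90°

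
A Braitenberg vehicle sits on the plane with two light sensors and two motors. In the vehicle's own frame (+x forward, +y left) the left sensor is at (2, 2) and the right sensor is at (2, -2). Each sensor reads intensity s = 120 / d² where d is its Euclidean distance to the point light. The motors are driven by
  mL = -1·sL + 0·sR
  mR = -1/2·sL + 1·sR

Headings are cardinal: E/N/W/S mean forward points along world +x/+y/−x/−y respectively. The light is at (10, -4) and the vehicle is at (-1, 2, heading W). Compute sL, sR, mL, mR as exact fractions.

left sensor world pos  = (-3, 0); dL² = 185
right sensor world pos = (-3, 4); dR² = 233
sL = 120/185 = 24/37
sR = 120/233 = 120/233
mL = -1·sL + 0·sR = -24/37
mR = -1/2·sL + 1·sR = 1644/8621

24/37 120/233 -24/37 1644/8621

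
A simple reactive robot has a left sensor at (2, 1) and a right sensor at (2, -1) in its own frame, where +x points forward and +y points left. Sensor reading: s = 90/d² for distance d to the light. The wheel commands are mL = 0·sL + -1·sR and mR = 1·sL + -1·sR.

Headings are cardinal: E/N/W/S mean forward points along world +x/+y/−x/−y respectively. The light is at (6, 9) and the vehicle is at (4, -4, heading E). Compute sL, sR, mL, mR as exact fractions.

left sensor world pos  = (6, -3); dL² = 144
right sensor world pos = (6, -5); dR² = 196
sL = 90/144 = 5/8
sR = 90/196 = 45/98
mL = 0·sL + -1·sR = -45/98
mR = 1·sL + -1·sR = 65/392

5/8 45/98 -45/98 65/392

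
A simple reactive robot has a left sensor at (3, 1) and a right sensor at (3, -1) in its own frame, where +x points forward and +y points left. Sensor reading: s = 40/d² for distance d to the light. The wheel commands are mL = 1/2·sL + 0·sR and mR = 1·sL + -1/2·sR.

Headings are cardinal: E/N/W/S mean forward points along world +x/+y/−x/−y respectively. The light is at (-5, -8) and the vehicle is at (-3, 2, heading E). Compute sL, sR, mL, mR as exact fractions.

left sensor world pos  = (0, 3); dL² = 146
right sensor world pos = (0, 1); dR² = 106
sL = 40/146 = 20/73
sR = 40/106 = 20/53
mL = 1/2·sL + 0·sR = 10/73
mR = 1·sL + -1/2·sR = 330/3869

20/73 20/53 10/73 330/3869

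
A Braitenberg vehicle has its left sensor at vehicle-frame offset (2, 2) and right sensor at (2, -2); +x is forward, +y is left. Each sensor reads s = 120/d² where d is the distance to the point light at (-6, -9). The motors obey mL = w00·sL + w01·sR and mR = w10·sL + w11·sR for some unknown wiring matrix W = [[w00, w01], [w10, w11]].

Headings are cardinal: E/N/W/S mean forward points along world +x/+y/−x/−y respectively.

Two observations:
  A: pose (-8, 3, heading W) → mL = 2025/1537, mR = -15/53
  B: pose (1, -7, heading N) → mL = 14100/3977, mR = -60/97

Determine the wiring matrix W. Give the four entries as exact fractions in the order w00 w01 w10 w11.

obs A: pose=(-8,3,W) → sL=30/29, sR=30/53, mL=2025/1537, mR=-15/53
obs B: pose=(1,-7,N) → sL=120/41, sR=120/97, mL=14100/3977, mR=-60/97
sensor matrix S = [[30/29, 30/53], [120/41, 120/97]]; det S = -2304000/6112649
solve [mL_A; mL_B] = S·[w00; w01] and [mR_A; mR_B] = S·[w10; w11]:
  w00 = 1, w01 = 1/2, w10 = 0, w11 = -1/2

1 1/2 0 -1/2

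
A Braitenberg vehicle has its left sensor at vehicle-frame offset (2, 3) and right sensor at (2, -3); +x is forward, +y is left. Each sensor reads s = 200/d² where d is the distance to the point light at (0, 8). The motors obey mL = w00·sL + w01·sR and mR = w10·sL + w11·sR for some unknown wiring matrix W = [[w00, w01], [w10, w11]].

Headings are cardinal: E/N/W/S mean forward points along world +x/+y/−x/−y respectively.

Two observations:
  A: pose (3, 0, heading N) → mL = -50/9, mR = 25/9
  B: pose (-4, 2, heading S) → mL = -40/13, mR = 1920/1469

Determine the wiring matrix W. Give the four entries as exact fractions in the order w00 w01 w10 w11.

-1 0 1 -1

obs A: pose=(3,0,N) → sL=50/9, sR=25/9, mL=-50/9, mR=25/9
obs B: pose=(-4,2,S) → sL=40/13, sR=200/113, mL=-40/13, mR=1920/1469
sensor matrix S = [[50/9, 25/9], [40/13, 200/113]]; det S = 17000/13221
solve [mL_A; mL_B] = S·[w00; w01] and [mR_A; mR_B] = S·[w10; w11]:
  w00 = -1, w01 = 0, w10 = 1, w11 = -1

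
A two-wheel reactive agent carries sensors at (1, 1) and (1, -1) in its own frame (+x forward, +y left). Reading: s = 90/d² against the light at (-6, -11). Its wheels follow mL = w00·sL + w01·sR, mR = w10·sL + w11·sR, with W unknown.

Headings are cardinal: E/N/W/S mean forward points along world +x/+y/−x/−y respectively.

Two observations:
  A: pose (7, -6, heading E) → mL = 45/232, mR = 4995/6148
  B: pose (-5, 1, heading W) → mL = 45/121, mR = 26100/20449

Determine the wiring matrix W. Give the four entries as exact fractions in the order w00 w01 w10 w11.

1/2 0 1 1

obs A: pose=(7,-6,E) → sL=45/116, sR=45/106, mL=45/232, mR=4995/6148
obs B: pose=(-5,1,W) → sL=90/121, sR=90/169, mL=45/121, mR=26100/20449
sensor matrix S = [[45/116, 45/106], [90/121, 90/169]]; det S = -6862725/62860226
solve [mL_A; mL_B] = S·[w00; w01] and [mR_A; mR_B] = S·[w10; w11]:
  w00 = 1/2, w01 = 0, w10 = 1, w11 = 1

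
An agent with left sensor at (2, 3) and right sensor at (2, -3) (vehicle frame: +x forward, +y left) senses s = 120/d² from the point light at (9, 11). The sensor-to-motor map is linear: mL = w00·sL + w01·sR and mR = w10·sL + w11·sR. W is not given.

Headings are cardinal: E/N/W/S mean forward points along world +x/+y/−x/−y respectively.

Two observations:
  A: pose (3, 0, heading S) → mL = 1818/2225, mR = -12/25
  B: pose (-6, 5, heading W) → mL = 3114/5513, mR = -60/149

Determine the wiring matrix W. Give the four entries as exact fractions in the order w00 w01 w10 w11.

obs A: pose=(3,0,S) → sL=60/89, sR=12/25, mL=1818/2225, mR=-12/25
obs B: pose=(-6,5,W) → sL=12/37, sR=60/149, mL=3114/5513, mR=-60/149
sensor matrix S = [[60/89, 12/25], [12/37, 60/149]]; det S = 1420416/12266425
solve [mL_A; mL_B] = S·[w00; w01] and [mR_A; mR_B] = S·[w10; w11]:
  w00 = 1/2, w01 = 1, w10 = 0, w11 = -1

1/2 1 0 -1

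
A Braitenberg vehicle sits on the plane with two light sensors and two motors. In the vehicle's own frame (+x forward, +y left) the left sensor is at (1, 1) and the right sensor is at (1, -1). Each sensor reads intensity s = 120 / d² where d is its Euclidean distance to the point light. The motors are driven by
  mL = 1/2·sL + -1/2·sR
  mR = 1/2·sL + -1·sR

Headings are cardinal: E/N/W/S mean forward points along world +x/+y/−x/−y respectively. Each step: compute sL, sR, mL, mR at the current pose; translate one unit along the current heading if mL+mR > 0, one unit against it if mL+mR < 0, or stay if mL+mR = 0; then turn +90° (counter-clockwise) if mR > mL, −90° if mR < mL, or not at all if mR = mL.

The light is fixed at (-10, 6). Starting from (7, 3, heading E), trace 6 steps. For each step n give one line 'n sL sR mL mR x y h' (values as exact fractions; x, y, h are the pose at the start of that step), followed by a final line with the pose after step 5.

n=0: pose=(7,3,E); sL=15/41, sR=6/17; mL=9/1394, mR=-237/1394; mL+mR=-114/697 → advance -1; mR−mL=-3/17 → turn -1·90°
n=1: pose=(6,3,S); sL=24/61, sR=120/241; mL=-768/14701, mR=-4428/14701; mL+mR=-5196/14701 → advance -1; mR−mL=-60/241 → turn -1·90°
n=2: pose=(6,4,W); sL=20/39, sR=60/113; mL=-40/4407, mR=-1210/4407; mL+mR=-1250/4407 → advance -1; mR−mL=-30/113 → turn -1·90°
n=3: pose=(7,4,N); sL=120/257, sR=24/65; mL=816/16705, mR=-2268/16705; mL+mR=-1452/16705 → advance -1; mR−mL=-12/65 → turn -1·90°
n=4: pose=(7,3,E); sL=15/41, sR=6/17; mL=9/1394, mR=-237/1394; mL+mR=-114/697 → advance -1; mR−mL=-3/17 → turn -1·90°
n=5: pose=(6,3,S); sL=24/61, sR=120/241; mL=-768/14701, mR=-4428/14701; mL+mR=-5196/14701 → advance -1; mR−mL=-60/241 → turn -1·90°

0 15/41 6/17 9/1394 -237/1394 7 3 E
1 24/61 120/241 -768/14701 -4428/14701 6 3 S
2 20/39 60/113 -40/4407 -1210/4407 6 4 W
3 120/257 24/65 816/16705 -2268/16705 7 4 N
4 15/41 6/17 9/1394 -237/1394 7 3 E
5 24/61 120/241 -768/14701 -4428/14701 6 3 S
final 6 4 W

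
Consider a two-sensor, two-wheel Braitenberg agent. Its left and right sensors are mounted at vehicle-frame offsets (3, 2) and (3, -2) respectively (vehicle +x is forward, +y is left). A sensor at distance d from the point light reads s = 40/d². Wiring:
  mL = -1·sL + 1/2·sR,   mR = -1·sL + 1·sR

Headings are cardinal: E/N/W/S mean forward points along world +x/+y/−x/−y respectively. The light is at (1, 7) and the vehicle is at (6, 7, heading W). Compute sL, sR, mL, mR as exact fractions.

5 5 -5/2 0

left sensor world pos  = (3, 5); dL² = 8
right sensor world pos = (3, 9); dR² = 8
sL = 40/8 = 5
sR = 40/8 = 5
mL = -1·sL + 1/2·sR = -5/2
mR = -1·sL + 1·sR = 0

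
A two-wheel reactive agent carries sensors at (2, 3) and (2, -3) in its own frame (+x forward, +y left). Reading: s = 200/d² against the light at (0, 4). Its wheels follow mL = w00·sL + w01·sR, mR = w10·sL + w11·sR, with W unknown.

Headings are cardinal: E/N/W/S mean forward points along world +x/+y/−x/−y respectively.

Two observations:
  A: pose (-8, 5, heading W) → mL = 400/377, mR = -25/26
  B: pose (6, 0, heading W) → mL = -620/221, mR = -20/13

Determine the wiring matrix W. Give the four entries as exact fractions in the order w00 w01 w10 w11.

obs A: pose=(-8,5,W) → sL=25/13, sR=50/29, mL=400/377, mR=-25/26
obs B: pose=(6,0,W) → sL=40/13, sR=200/17, mL=-620/221, mR=-20/13
sensor matrix S = [[25/13, 50/29], [40/13, 200/17]]; det S = 111000/6409
solve [mL_A; mL_B] = S·[w00; w01] and [mR_A; mR_B] = S·[w10; w11]:
  w00 = 1, w01 = -1/2, w10 = -1/2, w11 = 0

1 -1/2 -1/2 0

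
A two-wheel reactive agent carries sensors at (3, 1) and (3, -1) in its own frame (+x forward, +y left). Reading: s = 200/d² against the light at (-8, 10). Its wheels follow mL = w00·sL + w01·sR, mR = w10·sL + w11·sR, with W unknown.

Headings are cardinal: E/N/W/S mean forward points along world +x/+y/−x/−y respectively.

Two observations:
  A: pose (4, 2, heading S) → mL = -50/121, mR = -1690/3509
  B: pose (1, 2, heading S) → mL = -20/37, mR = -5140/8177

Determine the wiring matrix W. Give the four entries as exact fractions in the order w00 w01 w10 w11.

obs A: pose=(4,2,S) → sL=20/29, sR=100/121, mL=-50/121, mR=-1690/3509
obs B: pose=(1,2,S) → sL=200/221, sR=40/37, mL=-20/37, mR=-5140/8177
sensor matrix S = [[20/29, 100/121], [200/221, 40/37]]; det S = -67200/28693093
solve [mL_A; mL_B] = S·[w00; w01] and [mR_A; mR_B] = S·[w10; w11]:
  w00 = 0, w01 = -1/2, w10 = 1/2, w11 = -1

0 -1/2 1/2 -1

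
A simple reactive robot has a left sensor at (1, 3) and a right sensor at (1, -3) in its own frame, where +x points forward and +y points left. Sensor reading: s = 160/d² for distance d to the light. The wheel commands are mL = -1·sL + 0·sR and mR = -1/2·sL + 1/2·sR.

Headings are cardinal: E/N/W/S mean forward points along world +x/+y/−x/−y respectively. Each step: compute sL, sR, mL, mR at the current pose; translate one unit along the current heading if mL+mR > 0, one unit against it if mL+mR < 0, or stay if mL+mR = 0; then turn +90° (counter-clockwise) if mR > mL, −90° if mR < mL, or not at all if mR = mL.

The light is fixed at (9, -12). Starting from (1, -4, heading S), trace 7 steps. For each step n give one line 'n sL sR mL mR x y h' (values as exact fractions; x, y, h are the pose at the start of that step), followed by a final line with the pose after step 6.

n=0: pose=(1,-4,S); sL=80/37, sR=16/17; mL=-80/37, mR=-384/629; mL+mR=-1744/629 → advance -1; mR−mL=976/629 → turn +1·90°
n=1: pose=(1,-3,E); sL=160/193, sR=32/17; mL=-160/193, mR=1728/3281; mL+mR=-992/3281 → advance -1; mR−mL=4448/3281 → turn +1·90°
n=2: pose=(0,-3,N); sL=40/61, sR=20/17; mL=-40/61, mR=270/1037; mL+mR=-410/1037 → advance -1; mR−mL=950/1037 → turn +1·90°
n=3: pose=(0,-4,W); sL=32/25, sR=160/221; mL=-32/25, mR=-1536/5525; mL+mR=-8608/5525 → advance -1; mR−mL=5536/5525 → turn +1·90°
n=4: pose=(1,-4,S); sL=80/37, sR=16/17; mL=-80/37, mR=-384/629; mL+mR=-1744/629 → advance -1; mR−mL=976/629 → turn +1·90°
n=5: pose=(1,-3,E); sL=160/193, sR=32/17; mL=-160/193, mR=1728/3281; mL+mR=-992/3281 → advance -1; mR−mL=4448/3281 → turn +1·90°
n=6: pose=(0,-3,N); sL=40/61, sR=20/17; mL=-40/61, mR=270/1037; mL+mR=-410/1037 → advance -1; mR−mL=950/1037 → turn +1·90°

0 80/37 16/17 -80/37 -384/629 1 -4 S
1 160/193 32/17 -160/193 1728/3281 1 -3 E
2 40/61 20/17 -40/61 270/1037 0 -3 N
3 32/25 160/221 -32/25 -1536/5525 0 -4 W
4 80/37 16/17 -80/37 -384/629 1 -4 S
5 160/193 32/17 -160/193 1728/3281 1 -3 E
6 40/61 20/17 -40/61 270/1037 0 -3 N
final 0 -4 W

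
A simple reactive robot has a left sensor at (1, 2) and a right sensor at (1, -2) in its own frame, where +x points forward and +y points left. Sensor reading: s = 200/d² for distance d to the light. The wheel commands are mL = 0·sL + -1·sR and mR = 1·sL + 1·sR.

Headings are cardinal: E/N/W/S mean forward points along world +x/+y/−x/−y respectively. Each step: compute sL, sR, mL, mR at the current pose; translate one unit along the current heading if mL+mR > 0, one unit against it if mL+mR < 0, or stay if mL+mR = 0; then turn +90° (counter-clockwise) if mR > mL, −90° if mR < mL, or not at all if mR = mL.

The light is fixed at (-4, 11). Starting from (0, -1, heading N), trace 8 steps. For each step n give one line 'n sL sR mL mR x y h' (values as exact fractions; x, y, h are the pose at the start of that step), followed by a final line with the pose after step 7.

0 8/5 200/157 -200/157 2256/785 0 -1 N
1 100/89 20/9 -20/9 2680/801 0 0 W
2 200/169 40/29 -40/29 12560/4901 -1 0 S
3 50/29 50/53 -50/53 4100/1537 -1 -1 E
4 8/5 200/157 -200/157 2256/785 0 -1 N
5 100/89 20/9 -20/9 2680/801 0 0 W
6 200/169 40/29 -40/29 12560/4901 -1 0 S
7 50/29 50/53 -50/53 4100/1537 -1 -1 E
final 0 -1 N

n=0: pose=(0,-1,N); sL=8/5, sR=200/157; mL=-200/157, mR=2256/785; mL+mR=8/5 → advance +1; mR−mL=3256/785 → turn +1·90°
n=1: pose=(0,0,W); sL=100/89, sR=20/9; mL=-20/9, mR=2680/801; mL+mR=100/89 → advance +1; mR−mL=4460/801 → turn +1·90°
n=2: pose=(-1,0,S); sL=200/169, sR=40/29; mL=-40/29, mR=12560/4901; mL+mR=200/169 → advance +1; mR−mL=19320/4901 → turn +1·90°
n=3: pose=(-1,-1,E); sL=50/29, sR=50/53; mL=-50/53, mR=4100/1537; mL+mR=50/29 → advance +1; mR−mL=5550/1537 → turn +1·90°
n=4: pose=(0,-1,N); sL=8/5, sR=200/157; mL=-200/157, mR=2256/785; mL+mR=8/5 → advance +1; mR−mL=3256/785 → turn +1·90°
n=5: pose=(0,0,W); sL=100/89, sR=20/9; mL=-20/9, mR=2680/801; mL+mR=100/89 → advance +1; mR−mL=4460/801 → turn +1·90°
n=6: pose=(-1,0,S); sL=200/169, sR=40/29; mL=-40/29, mR=12560/4901; mL+mR=200/169 → advance +1; mR−mL=19320/4901 → turn +1·90°
n=7: pose=(-1,-1,E); sL=50/29, sR=50/53; mL=-50/53, mR=4100/1537; mL+mR=50/29 → advance +1; mR−mL=5550/1537 → turn +1·90°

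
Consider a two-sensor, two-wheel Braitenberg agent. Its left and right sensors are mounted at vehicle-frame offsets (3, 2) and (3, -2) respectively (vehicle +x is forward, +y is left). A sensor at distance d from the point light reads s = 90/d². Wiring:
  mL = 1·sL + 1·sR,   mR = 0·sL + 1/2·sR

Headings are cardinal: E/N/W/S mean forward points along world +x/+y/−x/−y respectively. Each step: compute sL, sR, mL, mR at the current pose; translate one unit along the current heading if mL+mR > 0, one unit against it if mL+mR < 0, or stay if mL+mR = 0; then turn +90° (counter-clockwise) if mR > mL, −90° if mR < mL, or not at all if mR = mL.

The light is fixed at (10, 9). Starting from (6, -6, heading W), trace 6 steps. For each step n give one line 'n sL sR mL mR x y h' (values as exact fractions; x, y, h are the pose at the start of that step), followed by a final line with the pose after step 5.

n=0: pose=(6,-6,W); sL=45/169, sR=45/109; mL=12510/18421, mR=45/218; mL+mR=32625/36842 → advance +1; mR−mL=-17415/36842 → turn -1·90°
n=1: pose=(5,-6,N); sL=90/193, sR=10/17; mL=3460/3281, mR=5/17; mL+mR=4425/3281 → advance +1; mR−mL=-2495/3281 → turn -1·90°
n=2: pose=(5,-5,E); sL=45/74, sR=9/26; mL=459/481, mR=9/52; mL+mR=2169/1924 → advance +1; mR−mL=-1503/1924 → turn -1·90°
n=3: pose=(6,-5,S); sL=90/293, sR=18/65; mL=11124/19045, mR=9/65; mL+mR=13761/19045 → advance +1; mR−mL=-8487/19045 → turn -1·90°
n=4: pose=(6,-6,W); sL=45/169, sR=45/109; mL=12510/18421, mR=45/218; mL+mR=32625/36842 → advance +1; mR−mL=-17415/36842 → turn -1·90°
n=5: pose=(5,-6,N); sL=90/193, sR=10/17; mL=3460/3281, mR=5/17; mL+mR=4425/3281 → advance +1; mR−mL=-2495/3281 → turn -1·90°

0 45/169 45/109 12510/18421 45/218 6 -6 W
1 90/193 10/17 3460/3281 5/17 5 -6 N
2 45/74 9/26 459/481 9/52 5 -5 E
3 90/293 18/65 11124/19045 9/65 6 -5 S
4 45/169 45/109 12510/18421 45/218 6 -6 W
5 90/193 10/17 3460/3281 5/17 5 -6 N
final 5 -5 E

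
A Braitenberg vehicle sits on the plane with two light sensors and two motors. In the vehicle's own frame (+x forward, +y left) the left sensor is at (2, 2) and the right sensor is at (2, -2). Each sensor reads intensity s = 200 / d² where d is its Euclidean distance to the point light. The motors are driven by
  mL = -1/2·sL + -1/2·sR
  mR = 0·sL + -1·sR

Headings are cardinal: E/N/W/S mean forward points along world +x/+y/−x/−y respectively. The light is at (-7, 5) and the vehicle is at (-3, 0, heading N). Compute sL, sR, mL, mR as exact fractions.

left sensor world pos  = (-5, 2); dL² = 13
right sensor world pos = (-1, 2); dR² = 45
sL = 200/13 = 200/13
sR = 200/45 = 40/9
mL = -1/2·sL + -1/2·sR = -1160/117
mR = 0·sL + -1·sR = -40/9

200/13 40/9 -1160/117 -40/9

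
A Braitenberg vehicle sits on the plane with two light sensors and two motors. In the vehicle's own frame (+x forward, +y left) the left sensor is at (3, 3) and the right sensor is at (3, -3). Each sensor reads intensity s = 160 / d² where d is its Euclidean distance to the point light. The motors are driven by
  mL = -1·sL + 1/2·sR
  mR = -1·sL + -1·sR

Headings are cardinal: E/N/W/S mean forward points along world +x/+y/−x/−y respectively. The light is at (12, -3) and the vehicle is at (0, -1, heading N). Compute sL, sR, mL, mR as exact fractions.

left sensor world pos  = (-3, 2); dL² = 250
right sensor world pos = (3, 2); dR² = 106
sL = 160/250 = 16/25
sR = 160/106 = 80/53
mL = -1·sL + 1/2·sR = 152/1325
mR = -1·sL + -1·sR = -2848/1325

16/25 80/53 152/1325 -2848/1325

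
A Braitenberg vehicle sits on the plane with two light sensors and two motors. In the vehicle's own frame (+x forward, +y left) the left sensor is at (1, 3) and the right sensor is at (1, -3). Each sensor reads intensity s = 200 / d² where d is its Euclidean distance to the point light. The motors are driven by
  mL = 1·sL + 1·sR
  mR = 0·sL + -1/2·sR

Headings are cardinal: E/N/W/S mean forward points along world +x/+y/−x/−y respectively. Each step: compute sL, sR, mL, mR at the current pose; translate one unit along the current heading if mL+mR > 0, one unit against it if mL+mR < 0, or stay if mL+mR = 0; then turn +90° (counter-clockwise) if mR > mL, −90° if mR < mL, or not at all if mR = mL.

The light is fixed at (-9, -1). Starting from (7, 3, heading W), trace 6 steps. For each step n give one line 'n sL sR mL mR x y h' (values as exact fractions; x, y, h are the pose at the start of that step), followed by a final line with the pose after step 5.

0 100/113 100/137 25000/15481 -50/137 7 3 W
1 200/169 200/349 103600/58981 -100/349 6 3 N
2 5/8 10/13 145/104 -5/13 6 4 E
3 200/377 40/37 22480/13949 -20/37 7 4 S
4 100/113 100/137 25000/15481 -50/137 7 3 W
5 200/169 200/349 103600/58981 -100/349 6 3 N
final 6 4 E

n=0: pose=(7,3,W); sL=100/113, sR=100/137; mL=25000/15481, mR=-50/137; mL+mR=19350/15481 → advance +1; mR−mL=-30650/15481 → turn -1·90°
n=1: pose=(6,3,N); sL=200/169, sR=200/349; mL=103600/58981, mR=-100/349; mL+mR=86700/58981 → advance +1; mR−mL=-120500/58981 → turn -1·90°
n=2: pose=(6,4,E); sL=5/8, sR=10/13; mL=145/104, mR=-5/13; mL+mR=105/104 → advance +1; mR−mL=-185/104 → turn -1·90°
n=3: pose=(7,4,S); sL=200/377, sR=40/37; mL=22480/13949, mR=-20/37; mL+mR=14940/13949 → advance +1; mR−mL=-30020/13949 → turn -1·90°
n=4: pose=(7,3,W); sL=100/113, sR=100/137; mL=25000/15481, mR=-50/137; mL+mR=19350/15481 → advance +1; mR−mL=-30650/15481 → turn -1·90°
n=5: pose=(6,3,N); sL=200/169, sR=200/349; mL=103600/58981, mR=-100/349; mL+mR=86700/58981 → advance +1; mR−mL=-120500/58981 → turn -1·90°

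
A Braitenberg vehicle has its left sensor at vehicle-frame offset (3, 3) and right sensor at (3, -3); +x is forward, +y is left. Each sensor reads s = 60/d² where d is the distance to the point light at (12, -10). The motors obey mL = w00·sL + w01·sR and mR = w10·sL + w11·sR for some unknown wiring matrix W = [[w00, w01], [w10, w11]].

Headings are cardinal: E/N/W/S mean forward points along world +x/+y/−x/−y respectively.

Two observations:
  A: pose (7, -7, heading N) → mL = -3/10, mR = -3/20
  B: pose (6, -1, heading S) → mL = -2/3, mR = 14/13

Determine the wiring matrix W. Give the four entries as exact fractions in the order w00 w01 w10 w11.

obs A: pose=(7,-7,N) → sL=3/5, sR=3/2, mL=-3/10, mR=-3/20
obs B: pose=(6,-1,S) → sL=4/3, sR=20/39, mL=-2/3, mR=14/13
sensor matrix S = [[3/5, 3/2], [4/3, 20/39]]; det S = -22/13
solve [mL_A; mL_B] = S·[w00; w01] and [mR_A; mR_B] = S·[w10; w11]:
  w00 = -1/2, w01 = 0, w10 = 1, w11 = -1/2

-1/2 0 1 -1/2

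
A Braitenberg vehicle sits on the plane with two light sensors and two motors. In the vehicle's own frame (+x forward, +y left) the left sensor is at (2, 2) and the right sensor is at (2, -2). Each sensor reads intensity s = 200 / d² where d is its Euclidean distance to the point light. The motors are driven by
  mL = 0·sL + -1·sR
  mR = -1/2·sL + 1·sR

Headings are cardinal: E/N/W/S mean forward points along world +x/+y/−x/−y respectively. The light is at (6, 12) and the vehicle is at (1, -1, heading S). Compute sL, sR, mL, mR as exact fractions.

left sensor world pos  = (3, -3); dL² = 234
right sensor world pos = (-1, -3); dR² = 274
sL = 200/234 = 100/117
sR = 200/274 = 100/137
mL = 0·sL + -1·sR = -100/137
mR = -1/2·sL + 1·sR = 4850/16029

100/117 100/137 -100/137 4850/16029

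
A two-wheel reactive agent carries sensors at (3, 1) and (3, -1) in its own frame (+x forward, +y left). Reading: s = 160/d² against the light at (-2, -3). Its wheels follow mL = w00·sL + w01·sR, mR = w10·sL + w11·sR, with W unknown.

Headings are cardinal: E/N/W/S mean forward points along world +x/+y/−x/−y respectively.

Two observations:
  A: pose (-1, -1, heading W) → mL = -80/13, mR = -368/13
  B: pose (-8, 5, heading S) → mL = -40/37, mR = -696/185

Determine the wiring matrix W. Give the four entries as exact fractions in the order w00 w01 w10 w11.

0 -1/2 -1/2 -1

obs A: pose=(-1,-1,W) → sL=32, sR=160/13, mL=-80/13, mR=-368/13
obs B: pose=(-8,5,S) → sL=16/5, sR=80/37, mL=-40/37, mR=-696/185
sensor matrix S = [[32, 160/13], [16/5, 80/37]]; det S = 14336/481
solve [mL_A; mL_B] = S·[w00; w01] and [mR_A; mR_B] = S·[w10; w11]:
  w00 = 0, w01 = -1/2, w10 = -1/2, w11 = -1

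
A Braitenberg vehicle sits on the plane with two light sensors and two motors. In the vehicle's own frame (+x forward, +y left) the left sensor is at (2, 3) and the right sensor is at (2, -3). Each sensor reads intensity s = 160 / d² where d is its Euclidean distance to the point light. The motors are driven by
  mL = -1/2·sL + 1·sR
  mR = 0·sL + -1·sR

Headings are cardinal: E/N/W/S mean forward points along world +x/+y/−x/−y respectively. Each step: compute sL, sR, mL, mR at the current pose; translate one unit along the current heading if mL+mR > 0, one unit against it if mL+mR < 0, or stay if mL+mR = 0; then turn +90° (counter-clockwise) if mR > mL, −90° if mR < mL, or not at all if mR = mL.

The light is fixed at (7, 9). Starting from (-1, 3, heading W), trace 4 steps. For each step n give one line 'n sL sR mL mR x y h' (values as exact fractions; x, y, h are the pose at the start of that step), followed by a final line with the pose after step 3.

0 160/181 160/109 20240/19729 -160/109 -1 3 W
1 40/29 5 125/29 -5 0 3 N
2 160/41 32/25 -688/1025 -32/25 0 2 E
3 80/53 80/101 200/5353 -80/101 -1 2 S
final -1 3 W

n=0: pose=(-1,3,W); sL=160/181, sR=160/109; mL=20240/19729, mR=-160/109; mL+mR=-80/181 → advance -1; mR−mL=-49200/19729 → turn -1·90°
n=1: pose=(0,3,N); sL=40/29, sR=5; mL=125/29, mR=-5; mL+mR=-20/29 → advance -1; mR−mL=-270/29 → turn -1·90°
n=2: pose=(0,2,E); sL=160/41, sR=32/25; mL=-688/1025, mR=-32/25; mL+mR=-80/41 → advance -1; mR−mL=-624/1025 → turn -1·90°
n=3: pose=(-1,2,S); sL=80/53, sR=80/101; mL=200/5353, mR=-80/101; mL+mR=-40/53 → advance -1; mR−mL=-4440/5353 → turn -1·90°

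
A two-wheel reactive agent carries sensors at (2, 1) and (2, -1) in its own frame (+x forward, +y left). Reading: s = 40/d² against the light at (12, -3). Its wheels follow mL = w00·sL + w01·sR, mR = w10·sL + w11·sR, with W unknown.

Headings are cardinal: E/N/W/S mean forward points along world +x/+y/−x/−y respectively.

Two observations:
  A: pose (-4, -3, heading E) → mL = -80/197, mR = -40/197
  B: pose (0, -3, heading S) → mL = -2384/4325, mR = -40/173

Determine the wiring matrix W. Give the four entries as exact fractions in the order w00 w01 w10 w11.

obs A: pose=(-4,-3,E) → sL=40/197, sR=40/197, mL=-80/197, mR=-40/197
obs B: pose=(0,-3,S) → sL=8/25, sR=40/173, mL=-2384/4325, mR=-40/173
sensor matrix S = [[40/197, 40/197], [8/25, 40/173]]; det S = -3072/170405
solve [mL_A; mL_B] = S·[w00; w01] and [mR_A; mR_B] = S·[w10; w11]:
  w00 = -1, w01 = -1, w10 = 0, w11 = -1

-1 -1 0 -1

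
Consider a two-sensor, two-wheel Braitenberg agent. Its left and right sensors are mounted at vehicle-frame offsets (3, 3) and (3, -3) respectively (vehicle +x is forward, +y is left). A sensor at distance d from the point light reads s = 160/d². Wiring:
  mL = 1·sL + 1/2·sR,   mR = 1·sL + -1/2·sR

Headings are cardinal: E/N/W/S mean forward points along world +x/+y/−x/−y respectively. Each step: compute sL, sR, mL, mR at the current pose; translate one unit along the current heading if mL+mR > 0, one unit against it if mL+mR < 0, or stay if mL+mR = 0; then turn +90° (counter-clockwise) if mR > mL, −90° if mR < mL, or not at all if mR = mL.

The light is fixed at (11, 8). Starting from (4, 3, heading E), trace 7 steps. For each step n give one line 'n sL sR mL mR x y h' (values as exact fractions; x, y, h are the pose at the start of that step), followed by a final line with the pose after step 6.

0 8 2 9 7 4 3 E
1 160/73 32/29 5808/2117 3472/2117 5 3 S
2 80/81 16/9 152/81 8/81 5 2 W
3 160/109 32/5 2544/545 -944/545 4 2 N
4 8 2 9 7 4 3 E
5 160/73 32/29 5808/2117 3472/2117 5 3 S
6 80/81 16/9 152/81 8/81 5 2 W
final 4 2 N

n=0: pose=(4,3,E); sL=8, sR=2; mL=9, mR=7; mL+mR=16 → advance +1; mR−mL=-2 → turn -1·90°
n=1: pose=(5,3,S); sL=160/73, sR=32/29; mL=5808/2117, mR=3472/2117; mL+mR=320/73 → advance +1; mR−mL=-32/29 → turn -1·90°
n=2: pose=(5,2,W); sL=80/81, sR=16/9; mL=152/81, mR=8/81; mL+mR=160/81 → advance +1; mR−mL=-16/9 → turn -1·90°
n=3: pose=(4,2,N); sL=160/109, sR=32/5; mL=2544/545, mR=-944/545; mL+mR=320/109 → advance +1; mR−mL=-32/5 → turn -1·90°
n=4: pose=(4,3,E); sL=8, sR=2; mL=9, mR=7; mL+mR=16 → advance +1; mR−mL=-2 → turn -1·90°
n=5: pose=(5,3,S); sL=160/73, sR=32/29; mL=5808/2117, mR=3472/2117; mL+mR=320/73 → advance +1; mR−mL=-32/29 → turn -1·90°
n=6: pose=(5,2,W); sL=80/81, sR=16/9; mL=152/81, mR=8/81; mL+mR=160/81 → advance +1; mR−mL=-16/9 → turn -1·90°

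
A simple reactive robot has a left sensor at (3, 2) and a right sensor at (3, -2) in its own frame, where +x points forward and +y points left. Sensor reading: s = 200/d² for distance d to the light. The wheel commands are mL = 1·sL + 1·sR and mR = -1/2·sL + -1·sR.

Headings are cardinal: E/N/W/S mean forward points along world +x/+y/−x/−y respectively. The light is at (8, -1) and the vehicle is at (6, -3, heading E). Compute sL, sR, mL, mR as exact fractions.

left sensor world pos  = (9, -1); dL² = 1
right sensor world pos = (9, -5); dR² = 17
sL = 200/1 = 200
sR = 200/17 = 200/17
mL = 1·sL + 1·sR = 3600/17
mR = -1/2·sL + -1·sR = -1900/17

200 200/17 3600/17 -1900/17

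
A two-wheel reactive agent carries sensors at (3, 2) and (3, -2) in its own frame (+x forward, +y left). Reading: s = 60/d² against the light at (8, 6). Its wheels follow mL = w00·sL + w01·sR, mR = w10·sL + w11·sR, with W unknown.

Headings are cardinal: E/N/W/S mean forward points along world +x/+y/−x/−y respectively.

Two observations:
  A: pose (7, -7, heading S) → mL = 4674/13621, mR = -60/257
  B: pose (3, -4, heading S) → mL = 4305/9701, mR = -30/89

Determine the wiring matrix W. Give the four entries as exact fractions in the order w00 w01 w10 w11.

obs A: pose=(7,-7,S) → sL=60/257, sR=12/53, mL=4674/13621, mR=-60/257
obs B: pose=(3,-4,S) → sL=30/89, sR=30/109, mL=4305/9701, mR=-30/89
sensor matrix S = [[60/257, 12/53], [30/89, 30/109]]; det S = -1594080/132137321
solve [mL_A; mL_B] = S·[w00; w01] and [mR_A; mR_B] = S·[w10; w11]:
  w00 = 1/2, w01 = 1, w10 = -1, w11 = 0

1/2 1 -1 0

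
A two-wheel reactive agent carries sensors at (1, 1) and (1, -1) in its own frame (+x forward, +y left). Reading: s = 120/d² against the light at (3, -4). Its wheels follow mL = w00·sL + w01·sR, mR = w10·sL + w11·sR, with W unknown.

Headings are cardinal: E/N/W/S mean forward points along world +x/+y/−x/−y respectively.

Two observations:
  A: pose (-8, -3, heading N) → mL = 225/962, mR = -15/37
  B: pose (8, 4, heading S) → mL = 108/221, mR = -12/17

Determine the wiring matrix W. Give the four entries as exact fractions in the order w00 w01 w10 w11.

obs A: pose=(-8,-3,N) → sL=30/37, sR=15/13, mL=225/962, mR=-15/37
obs B: pose=(8,4,S) → sL=24/17, sR=24/13, mL=108/221, mR=-12/17
sensor matrix S = [[30/37, 15/13], [24/17, 24/13]]; det S = -1080/8177
solve [mL_A; mL_B] = S·[w00; w01] and [mR_A; mR_B] = S·[w10; w11]:
  w00 = 1, w01 = -1/2, w10 = -1/2, w11 = 0

1 -1/2 -1/2 0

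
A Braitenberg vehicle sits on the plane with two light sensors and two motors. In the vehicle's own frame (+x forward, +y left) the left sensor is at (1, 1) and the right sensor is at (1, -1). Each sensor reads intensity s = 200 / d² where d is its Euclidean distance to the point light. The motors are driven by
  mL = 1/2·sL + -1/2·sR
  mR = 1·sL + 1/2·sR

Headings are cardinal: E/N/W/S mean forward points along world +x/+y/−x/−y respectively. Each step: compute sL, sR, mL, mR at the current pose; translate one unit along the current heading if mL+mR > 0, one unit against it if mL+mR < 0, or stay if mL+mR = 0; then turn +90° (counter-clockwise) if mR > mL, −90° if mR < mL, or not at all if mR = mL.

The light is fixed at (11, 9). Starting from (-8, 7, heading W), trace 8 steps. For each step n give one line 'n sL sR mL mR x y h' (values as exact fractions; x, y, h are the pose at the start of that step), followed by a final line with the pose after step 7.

n=0: pose=(-8,7,W); sL=200/409, sR=200/401; mL=-800/164009, mR=121100/164009; mL+mR=300/409 → advance +1; mR−mL=121900/164009 → turn +1·90°
n=1: pose=(-9,7,S); sL=20/37, sR=4/9; mL=16/333, mR=254/333; mL+mR=30/37 → advance +1; mR−mL=238/333 → turn +1·90°
n=2: pose=(-9,6,E); sL=40/73, sR=200/377; mL=240/27521, mR=22380/27521; mL+mR=60/73 → advance +1; mR−mL=22140/27521 → turn +1·90°
n=3: pose=(-8,6,N); sL=50/101, sR=25/41; mL=-475/8282, mR=6625/8282; mL+mR=75/101 → advance +1; mR−mL=3550/4141 → turn +1·90°
n=4: pose=(-8,7,W); sL=200/409, sR=200/401; mL=-800/164009, mR=121100/164009; mL+mR=300/409 → advance +1; mR−mL=121900/164009 → turn +1·90°
n=5: pose=(-9,7,S); sL=20/37, sR=4/9; mL=16/333, mR=254/333; mL+mR=30/37 → advance +1; mR−mL=238/333 → turn +1·90°
n=6: pose=(-9,6,E); sL=40/73, sR=200/377; mL=240/27521, mR=22380/27521; mL+mR=60/73 → advance +1; mR−mL=22140/27521 → turn +1·90°
n=7: pose=(-8,6,N); sL=50/101, sR=25/41; mL=-475/8282, mR=6625/8282; mL+mR=75/101 → advance +1; mR−mL=3550/4141 → turn +1·90°

0 200/409 200/401 -800/164009 121100/164009 -8 7 W
1 20/37 4/9 16/333 254/333 -9 7 S
2 40/73 200/377 240/27521 22380/27521 -9 6 E
3 50/101 25/41 -475/8282 6625/8282 -8 6 N
4 200/409 200/401 -800/164009 121100/164009 -8 7 W
5 20/37 4/9 16/333 254/333 -9 7 S
6 40/73 200/377 240/27521 22380/27521 -9 6 E
7 50/101 25/41 -475/8282 6625/8282 -8 6 N
final -8 7 W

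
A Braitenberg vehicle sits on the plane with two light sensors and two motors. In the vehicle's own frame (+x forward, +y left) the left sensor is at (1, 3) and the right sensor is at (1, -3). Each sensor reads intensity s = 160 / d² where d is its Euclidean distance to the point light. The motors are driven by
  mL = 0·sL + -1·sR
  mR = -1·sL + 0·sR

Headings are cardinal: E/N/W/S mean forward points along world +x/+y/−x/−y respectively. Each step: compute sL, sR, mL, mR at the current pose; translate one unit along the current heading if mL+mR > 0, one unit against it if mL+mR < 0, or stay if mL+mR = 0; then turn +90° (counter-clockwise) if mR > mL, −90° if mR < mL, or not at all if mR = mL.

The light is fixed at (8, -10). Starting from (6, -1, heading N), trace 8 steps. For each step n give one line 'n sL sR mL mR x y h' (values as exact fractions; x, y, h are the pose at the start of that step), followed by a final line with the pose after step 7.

n=0: pose=(6,-1,N); sL=32/25, sR=160/101; mL=-160/101, mR=-32/25; mL+mR=-7232/2525 → advance -1; mR−mL=768/2525 → turn +1·90°
n=1: pose=(6,-2,W); sL=80/17, sR=16/13; mL=-16/13, mR=-80/17; mL+mR=-1312/221 → advance -1; mR−mL=-768/221 → turn -1·90°
n=2: pose=(7,-2,N); sL=160/97, sR=32/17; mL=-32/17, mR=-160/97; mL+mR=-5824/1649 → advance -1; mR−mL=384/1649 → turn +1·90°
n=3: pose=(7,-3,W); sL=8, sR=20/13; mL=-20/13, mR=-8; mL+mR=-124/13 → advance -1; mR−mL=-84/13 → turn -1·90°
n=4: pose=(8,-3,N); sL=160/73, sR=160/73; mL=-160/73, mR=-160/73; mL+mR=-320/73 → advance -1; mR−mL=0 → turn +0·90°
n=5: pose=(8,-4,N); sL=80/29, sR=80/29; mL=-80/29, mR=-80/29; mL+mR=-160/29 → advance -1; mR−mL=0 → turn +0·90°
n=6: pose=(8,-5,N); sL=32/9, sR=32/9; mL=-32/9, mR=-32/9; mL+mR=-64/9 → advance -1; mR−mL=0 → turn +0·90°
n=7: pose=(8,-6,N); sL=80/17, sR=80/17; mL=-80/17, mR=-80/17; mL+mR=-160/17 → advance -1; mR−mL=0 → turn +0·90°

0 32/25 160/101 -160/101 -32/25 6 -1 N
1 80/17 16/13 -16/13 -80/17 6 -2 W
2 160/97 32/17 -32/17 -160/97 7 -2 N
3 8 20/13 -20/13 -8 7 -3 W
4 160/73 160/73 -160/73 -160/73 8 -3 N
5 80/29 80/29 -80/29 -80/29 8 -4 N
6 32/9 32/9 -32/9 -32/9 8 -5 N
7 80/17 80/17 -80/17 -80/17 8 -6 N
final 8 -7 N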